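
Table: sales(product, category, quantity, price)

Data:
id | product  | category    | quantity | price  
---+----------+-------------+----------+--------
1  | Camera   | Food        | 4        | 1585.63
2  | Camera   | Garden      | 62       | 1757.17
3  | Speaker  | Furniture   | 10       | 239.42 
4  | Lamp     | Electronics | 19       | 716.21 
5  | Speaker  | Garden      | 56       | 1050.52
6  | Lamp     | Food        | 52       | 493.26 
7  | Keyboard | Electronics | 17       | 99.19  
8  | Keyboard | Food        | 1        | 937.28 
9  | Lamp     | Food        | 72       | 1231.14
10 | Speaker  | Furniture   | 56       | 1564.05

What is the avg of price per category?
SELECT category, AVG(price) as result
FROM sales
GROUP BY category

Result:
  Electronics: 407.70
  Food: 1061.83
  Furniture: 901.74
  Garden: 1403.85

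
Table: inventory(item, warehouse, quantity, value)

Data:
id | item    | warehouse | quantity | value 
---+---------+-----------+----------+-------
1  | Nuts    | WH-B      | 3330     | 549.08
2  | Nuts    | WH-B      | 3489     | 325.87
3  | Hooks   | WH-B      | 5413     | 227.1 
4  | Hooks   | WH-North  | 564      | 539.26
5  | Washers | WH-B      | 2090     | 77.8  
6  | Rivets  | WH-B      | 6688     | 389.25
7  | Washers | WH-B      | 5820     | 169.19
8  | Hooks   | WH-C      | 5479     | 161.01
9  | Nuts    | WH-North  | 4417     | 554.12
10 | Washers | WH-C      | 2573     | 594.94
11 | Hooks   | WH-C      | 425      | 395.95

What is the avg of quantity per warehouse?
SELECT warehouse, AVG(quantity) as result
FROM inventory
GROUP BY warehouse

Result:
  WH-B: 4471.67
  WH-C: 2825.67
  WH-North: 2490.50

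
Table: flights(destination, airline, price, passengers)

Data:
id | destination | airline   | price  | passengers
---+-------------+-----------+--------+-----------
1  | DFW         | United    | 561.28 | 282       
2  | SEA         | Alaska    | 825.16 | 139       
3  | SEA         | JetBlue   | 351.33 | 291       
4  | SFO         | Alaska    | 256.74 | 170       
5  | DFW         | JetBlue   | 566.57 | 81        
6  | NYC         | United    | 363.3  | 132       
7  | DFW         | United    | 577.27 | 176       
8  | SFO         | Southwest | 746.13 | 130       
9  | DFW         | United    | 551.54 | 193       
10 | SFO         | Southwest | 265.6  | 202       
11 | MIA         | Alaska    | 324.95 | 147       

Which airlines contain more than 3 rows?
SELECT airline, COUNT(*) as cnt
FROM flights
GROUP BY airline
HAVING COUNT(*) > 3

Result:
  United: 4

Note: HAVING filters groups after aggregation, WHERE filters rows before.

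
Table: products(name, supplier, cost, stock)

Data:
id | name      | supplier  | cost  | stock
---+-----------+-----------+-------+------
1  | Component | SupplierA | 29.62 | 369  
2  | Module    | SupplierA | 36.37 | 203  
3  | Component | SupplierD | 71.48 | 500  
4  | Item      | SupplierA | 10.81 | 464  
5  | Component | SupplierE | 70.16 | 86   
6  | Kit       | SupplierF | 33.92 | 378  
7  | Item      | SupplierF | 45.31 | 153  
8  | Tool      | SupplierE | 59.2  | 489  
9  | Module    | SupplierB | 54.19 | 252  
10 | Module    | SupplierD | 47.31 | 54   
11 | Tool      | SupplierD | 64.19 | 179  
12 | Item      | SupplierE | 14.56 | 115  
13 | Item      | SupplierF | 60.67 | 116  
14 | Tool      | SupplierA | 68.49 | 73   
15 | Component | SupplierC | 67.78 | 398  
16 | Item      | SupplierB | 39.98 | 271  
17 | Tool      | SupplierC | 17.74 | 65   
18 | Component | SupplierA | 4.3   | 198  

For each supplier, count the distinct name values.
SELECT supplier, COUNT(DISTINCT name)
FROM products
GROUP BY supplier

Result:
  SupplierA: 4 distinct
  SupplierB: 2 distinct
  SupplierC: 2 distinct
  SupplierD: 3 distinct
  SupplierE: 3 distinct
  SupplierF: 2 distinct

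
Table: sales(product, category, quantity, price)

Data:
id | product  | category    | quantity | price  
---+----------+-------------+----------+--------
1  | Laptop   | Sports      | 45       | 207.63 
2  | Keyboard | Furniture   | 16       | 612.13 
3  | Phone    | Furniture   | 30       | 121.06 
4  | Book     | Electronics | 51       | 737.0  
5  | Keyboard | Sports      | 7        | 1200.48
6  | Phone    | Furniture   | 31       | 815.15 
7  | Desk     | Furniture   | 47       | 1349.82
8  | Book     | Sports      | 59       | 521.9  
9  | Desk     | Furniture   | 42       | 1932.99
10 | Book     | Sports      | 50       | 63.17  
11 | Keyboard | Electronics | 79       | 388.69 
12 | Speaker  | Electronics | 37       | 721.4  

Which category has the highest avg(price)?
SELECT category, AVG(price) as val
FROM sales
GROUP BY category
ORDER BY val DESC
LIMIT 1

Result: Furniture with avg(price) = 966.23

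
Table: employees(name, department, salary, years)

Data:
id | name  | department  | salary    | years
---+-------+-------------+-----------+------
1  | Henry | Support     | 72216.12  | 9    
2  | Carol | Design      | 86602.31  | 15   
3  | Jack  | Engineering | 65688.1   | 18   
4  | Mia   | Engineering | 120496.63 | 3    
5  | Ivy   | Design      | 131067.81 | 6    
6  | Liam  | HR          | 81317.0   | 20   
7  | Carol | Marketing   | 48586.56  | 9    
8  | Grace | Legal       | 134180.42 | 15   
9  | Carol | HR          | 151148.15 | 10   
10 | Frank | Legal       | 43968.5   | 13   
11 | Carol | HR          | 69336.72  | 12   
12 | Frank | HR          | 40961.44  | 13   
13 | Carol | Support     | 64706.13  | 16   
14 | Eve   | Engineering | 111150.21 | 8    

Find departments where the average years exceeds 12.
SELECT department, AVG(years)
FROM employees
GROUP BY department
HAVING AVG(years) > 12

Result:
  HR: avg=13.75
  Legal: avg=14.00
  Support: avg=12.50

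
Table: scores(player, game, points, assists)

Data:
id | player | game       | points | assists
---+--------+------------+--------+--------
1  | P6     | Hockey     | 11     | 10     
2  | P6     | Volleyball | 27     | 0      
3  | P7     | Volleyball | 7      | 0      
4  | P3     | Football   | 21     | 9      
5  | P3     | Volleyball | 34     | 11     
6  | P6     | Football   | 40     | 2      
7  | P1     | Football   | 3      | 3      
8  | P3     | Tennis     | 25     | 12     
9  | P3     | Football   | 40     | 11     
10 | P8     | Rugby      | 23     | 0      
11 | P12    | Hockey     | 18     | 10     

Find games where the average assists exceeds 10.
SELECT game, AVG(assists)
FROM scores
GROUP BY game
HAVING AVG(assists) > 10

Result:
  Tennis: avg=12.00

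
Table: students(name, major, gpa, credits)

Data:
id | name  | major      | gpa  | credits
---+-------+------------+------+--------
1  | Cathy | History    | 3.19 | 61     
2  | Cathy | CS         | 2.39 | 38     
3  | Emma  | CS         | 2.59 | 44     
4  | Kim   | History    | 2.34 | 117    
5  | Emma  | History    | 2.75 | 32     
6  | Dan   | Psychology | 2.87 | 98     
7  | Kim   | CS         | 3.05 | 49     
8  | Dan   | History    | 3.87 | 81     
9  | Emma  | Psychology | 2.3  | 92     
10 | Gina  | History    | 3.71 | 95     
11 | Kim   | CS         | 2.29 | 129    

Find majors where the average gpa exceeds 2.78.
SELECT major, AVG(gpa)
FROM students
GROUP BY major
HAVING AVG(gpa) > 2.78

Result:
  History: avg=3.17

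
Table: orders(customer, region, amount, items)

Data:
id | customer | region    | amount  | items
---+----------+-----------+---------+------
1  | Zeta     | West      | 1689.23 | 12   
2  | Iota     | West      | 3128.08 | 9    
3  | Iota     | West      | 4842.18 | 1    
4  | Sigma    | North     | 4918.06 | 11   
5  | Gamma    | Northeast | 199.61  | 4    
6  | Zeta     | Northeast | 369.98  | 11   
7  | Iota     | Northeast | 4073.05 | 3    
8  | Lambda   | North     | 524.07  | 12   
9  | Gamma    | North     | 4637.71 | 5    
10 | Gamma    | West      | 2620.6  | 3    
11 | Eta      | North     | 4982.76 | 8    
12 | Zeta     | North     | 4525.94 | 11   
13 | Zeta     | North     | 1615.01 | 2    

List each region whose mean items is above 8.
SELECT region, AVG(items)
FROM orders
GROUP BY region
HAVING AVG(items) > 8

Result:
  North: avg=8.17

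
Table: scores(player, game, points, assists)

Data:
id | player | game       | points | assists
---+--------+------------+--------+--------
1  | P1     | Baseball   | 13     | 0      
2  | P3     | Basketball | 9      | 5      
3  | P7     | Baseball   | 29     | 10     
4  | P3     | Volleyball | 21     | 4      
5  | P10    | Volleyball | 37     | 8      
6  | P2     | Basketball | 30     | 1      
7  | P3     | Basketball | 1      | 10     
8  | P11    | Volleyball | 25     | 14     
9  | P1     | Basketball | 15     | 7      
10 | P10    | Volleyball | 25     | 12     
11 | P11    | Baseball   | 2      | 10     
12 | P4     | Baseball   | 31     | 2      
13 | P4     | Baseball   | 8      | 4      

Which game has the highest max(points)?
SELECT game, MAX(points) as val
FROM scores
GROUP BY game
ORDER BY val DESC
LIMIT 1

Result: Volleyball with max(points) = 37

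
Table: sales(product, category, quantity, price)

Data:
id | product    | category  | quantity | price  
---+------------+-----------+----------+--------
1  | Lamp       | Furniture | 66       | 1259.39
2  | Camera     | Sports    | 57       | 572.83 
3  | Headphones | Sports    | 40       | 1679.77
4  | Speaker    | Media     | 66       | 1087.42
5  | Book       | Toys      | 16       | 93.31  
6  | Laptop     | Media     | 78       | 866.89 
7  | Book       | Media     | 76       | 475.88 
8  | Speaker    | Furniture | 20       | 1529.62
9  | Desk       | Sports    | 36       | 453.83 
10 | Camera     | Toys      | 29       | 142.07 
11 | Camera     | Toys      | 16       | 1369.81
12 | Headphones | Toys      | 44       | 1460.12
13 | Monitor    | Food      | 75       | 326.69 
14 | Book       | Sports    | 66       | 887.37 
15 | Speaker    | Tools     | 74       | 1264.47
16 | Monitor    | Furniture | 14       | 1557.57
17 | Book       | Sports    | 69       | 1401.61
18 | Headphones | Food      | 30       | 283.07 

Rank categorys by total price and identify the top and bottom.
SELECT category, SUM(price)
FROM sales
GROUP BY category
ORDER BY SUM(price)

All groups:
  Food: 609.76
  Tools: 1264.47
  Media: 2430.19
  Toys: 3065.31
  Furniture: 4346.58
  Sports: 4995.41

Highest: Sports (4995.41)
Lowest: Food (609.76)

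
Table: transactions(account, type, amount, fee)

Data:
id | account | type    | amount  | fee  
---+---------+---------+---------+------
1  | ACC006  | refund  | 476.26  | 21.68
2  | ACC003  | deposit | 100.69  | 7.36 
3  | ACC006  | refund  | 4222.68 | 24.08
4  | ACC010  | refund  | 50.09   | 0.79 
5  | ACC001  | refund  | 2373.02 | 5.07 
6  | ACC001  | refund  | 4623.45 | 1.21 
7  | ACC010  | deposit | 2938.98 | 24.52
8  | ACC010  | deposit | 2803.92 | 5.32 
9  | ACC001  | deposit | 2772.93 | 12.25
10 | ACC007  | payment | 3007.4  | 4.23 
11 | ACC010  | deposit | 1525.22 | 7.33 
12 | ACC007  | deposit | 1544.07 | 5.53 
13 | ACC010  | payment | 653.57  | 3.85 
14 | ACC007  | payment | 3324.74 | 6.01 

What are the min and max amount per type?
SELECT type, MIN(amount), MAX(amount)
FROM transactions
GROUP BY type

Result:
  deposit: min=100.69, max=2938.98
  payment: min=653.57, max=3324.74
  refund: min=50.09, max=4623.45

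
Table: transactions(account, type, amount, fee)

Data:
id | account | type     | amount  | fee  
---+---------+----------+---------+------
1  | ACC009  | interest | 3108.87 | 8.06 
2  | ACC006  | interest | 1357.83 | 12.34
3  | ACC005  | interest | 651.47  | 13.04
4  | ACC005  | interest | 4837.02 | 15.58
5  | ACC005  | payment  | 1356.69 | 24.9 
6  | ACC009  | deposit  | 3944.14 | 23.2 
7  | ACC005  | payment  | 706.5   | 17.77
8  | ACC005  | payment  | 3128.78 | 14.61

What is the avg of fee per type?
SELECT type, AVG(fee) as result
FROM transactions
GROUP BY type

Result:
  deposit: 23.20
  interest: 12.26
  payment: 19.09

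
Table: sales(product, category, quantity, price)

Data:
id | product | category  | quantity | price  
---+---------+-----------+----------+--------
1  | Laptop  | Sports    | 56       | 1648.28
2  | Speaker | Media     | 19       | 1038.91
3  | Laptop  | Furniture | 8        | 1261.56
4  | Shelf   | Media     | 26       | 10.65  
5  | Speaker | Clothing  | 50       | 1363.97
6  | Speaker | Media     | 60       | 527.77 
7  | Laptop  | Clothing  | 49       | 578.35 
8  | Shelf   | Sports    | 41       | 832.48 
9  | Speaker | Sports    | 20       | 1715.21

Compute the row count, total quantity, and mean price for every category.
SELECT category,
       COUNT(*) as cnt,
       SUM(quantity) as total_quantity,
       AVG(price) as avg_price
FROM sales
GROUP BY category

Result:
  Clothing: 2 records, 99 total quantity, 971.16 avg price
  Furniture: 1 records, 8 total quantity, 1261.56 avg price
  Media: 3 records, 105 total quantity, 525.78 avg price
  Sports: 3 records, 117 total quantity, 1398.66 avg price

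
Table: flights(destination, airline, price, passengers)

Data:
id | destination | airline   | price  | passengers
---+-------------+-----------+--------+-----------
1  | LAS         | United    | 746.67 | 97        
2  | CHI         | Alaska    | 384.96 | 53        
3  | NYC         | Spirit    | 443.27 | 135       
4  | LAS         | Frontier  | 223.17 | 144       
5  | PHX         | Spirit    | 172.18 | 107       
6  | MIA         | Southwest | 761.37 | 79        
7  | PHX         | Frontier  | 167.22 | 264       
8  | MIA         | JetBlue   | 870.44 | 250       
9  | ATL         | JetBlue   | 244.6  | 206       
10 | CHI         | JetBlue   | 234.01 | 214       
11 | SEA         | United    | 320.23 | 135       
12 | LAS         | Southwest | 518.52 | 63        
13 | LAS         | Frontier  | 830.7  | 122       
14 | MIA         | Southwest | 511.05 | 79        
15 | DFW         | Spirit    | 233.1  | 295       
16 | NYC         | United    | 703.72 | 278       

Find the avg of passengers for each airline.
SELECT airline, AVG(passengers) as result
FROM flights
GROUP BY airline

Result:
  Alaska: 53.00
  Frontier: 176.67
  JetBlue: 223.33
  Southwest: 73.67
  Spirit: 179.00
  United: 170.00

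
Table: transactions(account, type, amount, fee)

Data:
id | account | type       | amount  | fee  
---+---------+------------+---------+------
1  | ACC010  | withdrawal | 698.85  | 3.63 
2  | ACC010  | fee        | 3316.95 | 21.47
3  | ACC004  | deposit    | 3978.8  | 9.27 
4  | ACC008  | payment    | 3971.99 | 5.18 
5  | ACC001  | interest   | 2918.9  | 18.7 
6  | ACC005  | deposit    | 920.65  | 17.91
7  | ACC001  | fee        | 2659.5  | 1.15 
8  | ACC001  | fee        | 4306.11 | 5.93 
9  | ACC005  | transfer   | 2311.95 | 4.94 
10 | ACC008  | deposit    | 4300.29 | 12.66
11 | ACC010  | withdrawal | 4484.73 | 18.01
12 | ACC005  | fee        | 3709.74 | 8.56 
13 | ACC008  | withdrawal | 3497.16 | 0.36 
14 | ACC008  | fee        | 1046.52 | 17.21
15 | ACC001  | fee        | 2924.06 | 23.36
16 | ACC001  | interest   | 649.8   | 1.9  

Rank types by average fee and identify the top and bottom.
SELECT type, AVG(fee)
FROM transactions
GROUP BY type
ORDER BY AVG(fee)

All groups:
  transfer: 4.94
  payment: 5.18
  withdrawal: 7.33
  interest: 10.30
  fee: 12.95
  deposit: 13.28

Highest: deposit (13.28)
Lowest: transfer (4.94)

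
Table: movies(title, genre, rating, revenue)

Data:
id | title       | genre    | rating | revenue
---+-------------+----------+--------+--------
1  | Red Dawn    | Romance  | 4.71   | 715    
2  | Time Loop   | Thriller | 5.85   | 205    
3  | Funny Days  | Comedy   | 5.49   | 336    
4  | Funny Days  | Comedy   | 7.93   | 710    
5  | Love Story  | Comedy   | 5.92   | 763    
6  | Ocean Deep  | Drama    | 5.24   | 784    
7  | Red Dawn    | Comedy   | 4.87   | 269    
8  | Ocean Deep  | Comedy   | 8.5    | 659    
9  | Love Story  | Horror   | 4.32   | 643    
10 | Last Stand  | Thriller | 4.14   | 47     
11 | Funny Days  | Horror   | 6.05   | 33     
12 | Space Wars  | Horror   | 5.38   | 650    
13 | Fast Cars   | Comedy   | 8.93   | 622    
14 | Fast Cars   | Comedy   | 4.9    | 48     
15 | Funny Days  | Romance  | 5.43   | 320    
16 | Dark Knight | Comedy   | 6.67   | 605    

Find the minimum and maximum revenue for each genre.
SELECT genre, MIN(revenue), MAX(revenue)
FROM movies
GROUP BY genre

Result:
  Comedy: min=48, max=763
  Drama: min=784, max=784
  Horror: min=33, max=650
  Romance: min=320, max=715
  Thriller: min=47, max=205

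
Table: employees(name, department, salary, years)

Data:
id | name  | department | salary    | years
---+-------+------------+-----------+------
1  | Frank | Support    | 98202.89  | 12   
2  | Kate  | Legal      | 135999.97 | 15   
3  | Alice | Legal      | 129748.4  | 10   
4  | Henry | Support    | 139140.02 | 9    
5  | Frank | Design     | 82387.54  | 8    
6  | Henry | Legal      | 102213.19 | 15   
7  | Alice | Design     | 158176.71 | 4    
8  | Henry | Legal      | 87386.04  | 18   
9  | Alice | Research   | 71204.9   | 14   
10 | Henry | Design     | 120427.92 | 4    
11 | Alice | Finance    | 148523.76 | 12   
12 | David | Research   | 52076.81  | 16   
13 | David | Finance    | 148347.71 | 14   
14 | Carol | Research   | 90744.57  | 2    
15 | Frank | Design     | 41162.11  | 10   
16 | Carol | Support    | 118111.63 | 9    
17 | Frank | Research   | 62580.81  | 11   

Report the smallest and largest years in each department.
SELECT department, MIN(years), MAX(years)
FROM employees
GROUP BY department

Result:
  Design: min=4, max=10
  Finance: min=12, max=14
  Legal: min=10, max=18
  Research: min=2, max=16
  Support: min=9, max=12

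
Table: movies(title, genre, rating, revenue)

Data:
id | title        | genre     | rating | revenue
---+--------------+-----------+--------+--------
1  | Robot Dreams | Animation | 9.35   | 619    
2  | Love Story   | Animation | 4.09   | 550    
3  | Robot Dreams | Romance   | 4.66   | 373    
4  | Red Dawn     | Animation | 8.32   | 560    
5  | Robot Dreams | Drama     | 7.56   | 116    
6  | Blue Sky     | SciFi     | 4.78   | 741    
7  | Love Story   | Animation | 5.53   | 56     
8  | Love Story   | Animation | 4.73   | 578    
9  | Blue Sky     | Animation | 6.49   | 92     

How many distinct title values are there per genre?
SELECT genre, COUNT(DISTINCT title)
FROM movies
GROUP BY genre

Result:
  Animation: 4 distinct
  Drama: 1 distinct
  Romance: 1 distinct
  SciFi: 1 distinct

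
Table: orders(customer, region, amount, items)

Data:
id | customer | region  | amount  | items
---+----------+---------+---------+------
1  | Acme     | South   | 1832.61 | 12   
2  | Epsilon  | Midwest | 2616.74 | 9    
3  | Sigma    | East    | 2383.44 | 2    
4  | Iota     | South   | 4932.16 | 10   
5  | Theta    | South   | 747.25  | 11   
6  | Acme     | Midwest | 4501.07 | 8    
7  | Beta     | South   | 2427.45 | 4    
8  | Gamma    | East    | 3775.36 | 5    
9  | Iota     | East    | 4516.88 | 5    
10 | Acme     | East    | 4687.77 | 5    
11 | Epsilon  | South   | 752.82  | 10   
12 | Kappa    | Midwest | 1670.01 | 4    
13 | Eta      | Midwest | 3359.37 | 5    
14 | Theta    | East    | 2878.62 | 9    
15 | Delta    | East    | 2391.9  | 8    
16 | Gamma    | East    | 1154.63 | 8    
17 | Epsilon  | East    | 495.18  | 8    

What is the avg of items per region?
SELECT region, AVG(items) as result
FROM orders
GROUP BY region

Result:
  East: 6.25
  Midwest: 6.50
  South: 9.40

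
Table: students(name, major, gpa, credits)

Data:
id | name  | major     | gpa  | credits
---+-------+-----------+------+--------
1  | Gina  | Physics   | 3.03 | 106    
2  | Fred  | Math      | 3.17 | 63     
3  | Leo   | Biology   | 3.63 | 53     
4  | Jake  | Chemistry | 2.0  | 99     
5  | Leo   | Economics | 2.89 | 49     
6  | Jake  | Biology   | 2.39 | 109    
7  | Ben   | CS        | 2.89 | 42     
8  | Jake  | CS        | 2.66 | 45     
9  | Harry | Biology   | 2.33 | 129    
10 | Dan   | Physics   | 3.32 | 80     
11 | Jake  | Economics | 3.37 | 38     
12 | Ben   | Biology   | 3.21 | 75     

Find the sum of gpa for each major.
SELECT major, SUM(gpa) as result
FROM students
GROUP BY major

Result:
  Biology: 11.56
  CS: 5.55
  Chemistry: 2.00
  Economics: 6.26
  Math: 3.17
  Physics: 6.35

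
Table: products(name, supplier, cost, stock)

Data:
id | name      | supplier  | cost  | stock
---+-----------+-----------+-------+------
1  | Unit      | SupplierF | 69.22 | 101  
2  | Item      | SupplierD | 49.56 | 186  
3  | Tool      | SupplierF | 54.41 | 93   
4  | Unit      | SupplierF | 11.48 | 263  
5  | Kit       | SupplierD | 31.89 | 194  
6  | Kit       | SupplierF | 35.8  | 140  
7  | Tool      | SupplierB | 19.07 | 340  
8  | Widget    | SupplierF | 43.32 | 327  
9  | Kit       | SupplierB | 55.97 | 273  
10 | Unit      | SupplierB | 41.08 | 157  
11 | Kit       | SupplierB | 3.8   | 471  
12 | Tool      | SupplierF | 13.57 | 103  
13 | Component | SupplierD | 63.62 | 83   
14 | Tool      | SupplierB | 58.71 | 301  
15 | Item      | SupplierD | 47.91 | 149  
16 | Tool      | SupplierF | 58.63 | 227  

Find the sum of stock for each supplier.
SELECT supplier, SUM(stock) as result
FROM products
GROUP BY supplier

Result:
  SupplierB: 1542
  SupplierD: 612
  SupplierF: 1254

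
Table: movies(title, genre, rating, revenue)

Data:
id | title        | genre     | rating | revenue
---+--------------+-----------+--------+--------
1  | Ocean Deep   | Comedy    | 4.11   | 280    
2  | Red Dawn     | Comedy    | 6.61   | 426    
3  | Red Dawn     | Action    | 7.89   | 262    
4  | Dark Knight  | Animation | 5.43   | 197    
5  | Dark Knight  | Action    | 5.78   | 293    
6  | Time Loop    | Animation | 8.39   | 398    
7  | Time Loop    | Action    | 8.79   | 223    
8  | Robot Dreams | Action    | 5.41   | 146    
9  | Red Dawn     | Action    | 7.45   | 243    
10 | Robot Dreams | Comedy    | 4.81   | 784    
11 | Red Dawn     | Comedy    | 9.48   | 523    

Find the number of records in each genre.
SELECT genre, COUNT(*) as count
FROM movies
GROUP BY genre

Result:
  Action: 5
  Animation: 2
  Comedy: 4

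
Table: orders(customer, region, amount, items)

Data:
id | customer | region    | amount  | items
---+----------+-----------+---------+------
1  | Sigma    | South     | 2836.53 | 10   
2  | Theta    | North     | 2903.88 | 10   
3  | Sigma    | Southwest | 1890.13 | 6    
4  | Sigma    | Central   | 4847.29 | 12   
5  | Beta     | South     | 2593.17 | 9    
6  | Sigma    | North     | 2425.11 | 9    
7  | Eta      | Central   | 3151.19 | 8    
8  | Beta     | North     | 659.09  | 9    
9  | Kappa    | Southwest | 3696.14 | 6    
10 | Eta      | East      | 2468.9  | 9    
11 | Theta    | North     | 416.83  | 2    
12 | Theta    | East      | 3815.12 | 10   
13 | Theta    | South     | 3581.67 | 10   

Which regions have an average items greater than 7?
SELECT region, AVG(items)
FROM orders
GROUP BY region
HAVING AVG(items) > 7

Result:
  Central: avg=10.00
  East: avg=9.50
  North: avg=7.50
  South: avg=9.67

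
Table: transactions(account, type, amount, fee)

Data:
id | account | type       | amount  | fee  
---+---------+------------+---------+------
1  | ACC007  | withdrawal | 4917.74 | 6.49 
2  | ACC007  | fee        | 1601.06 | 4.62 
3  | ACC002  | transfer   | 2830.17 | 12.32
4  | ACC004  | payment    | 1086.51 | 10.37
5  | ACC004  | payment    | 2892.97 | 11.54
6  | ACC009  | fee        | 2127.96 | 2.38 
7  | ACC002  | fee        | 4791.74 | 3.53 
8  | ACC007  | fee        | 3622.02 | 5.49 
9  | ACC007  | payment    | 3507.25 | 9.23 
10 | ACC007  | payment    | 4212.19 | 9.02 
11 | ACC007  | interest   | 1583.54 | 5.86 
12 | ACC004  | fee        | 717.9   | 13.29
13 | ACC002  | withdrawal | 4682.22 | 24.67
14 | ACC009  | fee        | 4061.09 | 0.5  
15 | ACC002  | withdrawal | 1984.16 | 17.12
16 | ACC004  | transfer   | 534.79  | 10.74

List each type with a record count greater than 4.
SELECT type, COUNT(*) as cnt
FROM transactions
GROUP BY type
HAVING COUNT(*) > 4

Result:
  fee: 6

Note: HAVING filters groups after aggregation, WHERE filters rows before.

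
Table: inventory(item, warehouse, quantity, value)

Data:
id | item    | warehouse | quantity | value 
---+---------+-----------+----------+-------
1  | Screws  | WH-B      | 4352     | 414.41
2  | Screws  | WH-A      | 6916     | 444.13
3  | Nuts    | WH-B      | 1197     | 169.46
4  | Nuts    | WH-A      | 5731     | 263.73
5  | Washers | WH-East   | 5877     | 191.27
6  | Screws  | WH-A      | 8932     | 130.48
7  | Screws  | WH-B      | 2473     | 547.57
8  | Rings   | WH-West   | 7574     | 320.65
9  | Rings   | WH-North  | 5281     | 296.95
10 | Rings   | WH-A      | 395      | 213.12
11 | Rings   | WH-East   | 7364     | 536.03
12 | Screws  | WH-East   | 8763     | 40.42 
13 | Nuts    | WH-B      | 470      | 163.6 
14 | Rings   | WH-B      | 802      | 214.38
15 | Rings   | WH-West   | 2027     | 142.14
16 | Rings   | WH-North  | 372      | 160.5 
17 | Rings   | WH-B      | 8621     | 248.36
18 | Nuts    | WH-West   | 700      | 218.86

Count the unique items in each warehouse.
SELECT warehouse, COUNT(DISTINCT item)
FROM inventory
GROUP BY warehouse

Result:
  WH-A: 3 distinct
  WH-B: 3 distinct
  WH-East: 3 distinct
  WH-North: 1 distinct
  WH-West: 2 distinct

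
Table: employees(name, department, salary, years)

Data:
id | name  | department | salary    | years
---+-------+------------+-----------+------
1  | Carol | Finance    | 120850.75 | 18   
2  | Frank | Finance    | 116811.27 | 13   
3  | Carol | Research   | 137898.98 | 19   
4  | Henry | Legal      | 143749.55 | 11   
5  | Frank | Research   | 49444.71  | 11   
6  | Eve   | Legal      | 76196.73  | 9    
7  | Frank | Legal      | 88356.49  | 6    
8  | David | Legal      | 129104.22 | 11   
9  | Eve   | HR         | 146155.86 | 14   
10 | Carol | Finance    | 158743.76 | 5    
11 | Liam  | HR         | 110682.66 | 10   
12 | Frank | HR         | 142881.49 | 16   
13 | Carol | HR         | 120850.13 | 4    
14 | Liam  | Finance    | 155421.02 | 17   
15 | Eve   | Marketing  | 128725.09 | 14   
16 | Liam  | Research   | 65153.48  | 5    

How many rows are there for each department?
SELECT department, COUNT(*) as count
FROM employees
GROUP BY department

Result:
  Finance: 4
  HR: 4
  Legal: 4
  Marketing: 1
  Research: 3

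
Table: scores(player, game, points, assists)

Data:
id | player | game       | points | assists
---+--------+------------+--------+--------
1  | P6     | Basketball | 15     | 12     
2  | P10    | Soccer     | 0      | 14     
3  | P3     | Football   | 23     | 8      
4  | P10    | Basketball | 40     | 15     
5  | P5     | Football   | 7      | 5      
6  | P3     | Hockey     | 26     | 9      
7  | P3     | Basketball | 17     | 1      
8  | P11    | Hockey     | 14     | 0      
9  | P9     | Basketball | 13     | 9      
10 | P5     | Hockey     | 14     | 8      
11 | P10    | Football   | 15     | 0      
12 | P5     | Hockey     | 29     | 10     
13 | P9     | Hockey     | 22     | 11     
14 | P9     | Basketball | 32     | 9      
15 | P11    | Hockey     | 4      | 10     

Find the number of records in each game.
SELECT game, COUNT(*) as count
FROM scores
GROUP BY game

Result:
  Basketball: 5
  Football: 3
  Hockey: 6
  Soccer: 1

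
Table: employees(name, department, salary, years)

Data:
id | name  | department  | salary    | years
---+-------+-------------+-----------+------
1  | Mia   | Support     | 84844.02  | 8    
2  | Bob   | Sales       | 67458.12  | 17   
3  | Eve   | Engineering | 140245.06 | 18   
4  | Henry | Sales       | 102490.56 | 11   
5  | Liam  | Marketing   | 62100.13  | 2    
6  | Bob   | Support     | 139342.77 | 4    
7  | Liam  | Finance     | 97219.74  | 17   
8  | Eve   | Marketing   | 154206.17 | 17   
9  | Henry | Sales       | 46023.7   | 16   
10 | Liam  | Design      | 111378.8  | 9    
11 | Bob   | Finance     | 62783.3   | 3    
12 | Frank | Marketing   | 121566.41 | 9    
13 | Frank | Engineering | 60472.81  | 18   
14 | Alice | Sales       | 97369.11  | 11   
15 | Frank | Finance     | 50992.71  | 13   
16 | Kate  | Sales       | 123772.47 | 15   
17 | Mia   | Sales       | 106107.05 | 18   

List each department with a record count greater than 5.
SELECT department, COUNT(*) as cnt
FROM employees
GROUP BY department
HAVING COUNT(*) > 5

Result:
  Sales: 6

Note: HAVING filters groups after aggregation, WHERE filters rows before.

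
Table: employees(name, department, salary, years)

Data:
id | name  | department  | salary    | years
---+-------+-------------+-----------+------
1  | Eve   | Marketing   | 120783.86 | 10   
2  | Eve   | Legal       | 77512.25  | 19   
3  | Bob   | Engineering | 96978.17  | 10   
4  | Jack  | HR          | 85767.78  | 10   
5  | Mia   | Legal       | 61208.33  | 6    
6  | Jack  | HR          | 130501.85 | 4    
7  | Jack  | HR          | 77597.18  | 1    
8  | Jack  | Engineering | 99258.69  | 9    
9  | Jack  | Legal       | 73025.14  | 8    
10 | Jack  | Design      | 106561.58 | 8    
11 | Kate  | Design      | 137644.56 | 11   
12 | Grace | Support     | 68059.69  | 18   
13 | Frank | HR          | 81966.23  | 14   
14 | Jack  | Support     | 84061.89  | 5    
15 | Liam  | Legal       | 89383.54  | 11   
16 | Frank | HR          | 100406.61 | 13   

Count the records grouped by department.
SELECT department, COUNT(*) as count
FROM employees
GROUP BY department

Result:
  Design: 2
  Engineering: 2
  HR: 5
  Legal: 4
  Marketing: 1
  Support: 2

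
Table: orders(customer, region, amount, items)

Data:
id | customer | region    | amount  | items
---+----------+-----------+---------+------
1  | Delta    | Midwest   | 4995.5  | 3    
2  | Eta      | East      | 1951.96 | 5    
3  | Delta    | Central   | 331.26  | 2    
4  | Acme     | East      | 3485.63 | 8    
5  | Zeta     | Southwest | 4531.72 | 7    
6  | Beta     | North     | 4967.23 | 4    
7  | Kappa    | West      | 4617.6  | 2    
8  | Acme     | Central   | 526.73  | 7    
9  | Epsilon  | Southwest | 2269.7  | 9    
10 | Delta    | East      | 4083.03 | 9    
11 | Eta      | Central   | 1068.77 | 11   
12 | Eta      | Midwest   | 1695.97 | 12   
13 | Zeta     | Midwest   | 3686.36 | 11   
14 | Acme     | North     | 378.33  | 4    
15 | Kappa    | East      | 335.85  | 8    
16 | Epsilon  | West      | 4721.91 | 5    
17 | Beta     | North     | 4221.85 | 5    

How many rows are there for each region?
SELECT region, COUNT(*) as count
FROM orders
GROUP BY region

Result:
  Central: 3
  East: 4
  Midwest: 3
  North: 3
  Southwest: 2
  West: 2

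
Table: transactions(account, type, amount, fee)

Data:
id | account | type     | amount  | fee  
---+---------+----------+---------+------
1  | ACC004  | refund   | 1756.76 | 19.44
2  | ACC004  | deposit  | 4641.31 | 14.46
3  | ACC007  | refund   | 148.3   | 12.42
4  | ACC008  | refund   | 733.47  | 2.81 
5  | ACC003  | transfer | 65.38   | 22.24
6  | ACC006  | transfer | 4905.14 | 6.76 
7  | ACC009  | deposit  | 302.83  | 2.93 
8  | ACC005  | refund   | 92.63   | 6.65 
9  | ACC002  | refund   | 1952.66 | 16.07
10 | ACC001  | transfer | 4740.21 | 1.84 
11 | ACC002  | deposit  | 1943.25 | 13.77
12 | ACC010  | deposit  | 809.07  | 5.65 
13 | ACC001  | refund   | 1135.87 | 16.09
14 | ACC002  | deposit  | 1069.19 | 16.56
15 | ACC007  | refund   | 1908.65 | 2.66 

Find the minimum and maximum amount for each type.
SELECT type, MIN(amount), MAX(amount)
FROM transactions
GROUP BY type

Result:
  deposit: min=302.83, max=4641.31
  refund: min=92.63, max=1952.66
  transfer: min=65.38, max=4905.14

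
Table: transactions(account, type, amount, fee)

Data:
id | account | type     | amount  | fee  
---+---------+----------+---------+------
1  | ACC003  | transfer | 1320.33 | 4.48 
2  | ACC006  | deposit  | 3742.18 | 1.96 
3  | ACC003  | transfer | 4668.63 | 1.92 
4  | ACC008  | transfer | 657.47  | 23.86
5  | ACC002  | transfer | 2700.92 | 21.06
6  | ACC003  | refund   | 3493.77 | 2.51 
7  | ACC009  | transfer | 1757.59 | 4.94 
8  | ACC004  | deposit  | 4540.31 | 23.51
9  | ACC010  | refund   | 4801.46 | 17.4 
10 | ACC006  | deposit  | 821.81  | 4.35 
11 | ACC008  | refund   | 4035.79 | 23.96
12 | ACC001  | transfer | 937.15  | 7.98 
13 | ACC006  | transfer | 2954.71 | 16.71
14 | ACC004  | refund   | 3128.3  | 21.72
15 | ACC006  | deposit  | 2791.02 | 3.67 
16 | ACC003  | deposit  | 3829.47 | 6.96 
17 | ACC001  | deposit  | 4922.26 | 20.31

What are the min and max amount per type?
SELECT type, MIN(amount), MAX(amount)
FROM transactions
GROUP BY type

Result:
  deposit: min=821.81, max=4922.26
  refund: min=3128.30, max=4801.46
  transfer: min=657.47, max=4668.63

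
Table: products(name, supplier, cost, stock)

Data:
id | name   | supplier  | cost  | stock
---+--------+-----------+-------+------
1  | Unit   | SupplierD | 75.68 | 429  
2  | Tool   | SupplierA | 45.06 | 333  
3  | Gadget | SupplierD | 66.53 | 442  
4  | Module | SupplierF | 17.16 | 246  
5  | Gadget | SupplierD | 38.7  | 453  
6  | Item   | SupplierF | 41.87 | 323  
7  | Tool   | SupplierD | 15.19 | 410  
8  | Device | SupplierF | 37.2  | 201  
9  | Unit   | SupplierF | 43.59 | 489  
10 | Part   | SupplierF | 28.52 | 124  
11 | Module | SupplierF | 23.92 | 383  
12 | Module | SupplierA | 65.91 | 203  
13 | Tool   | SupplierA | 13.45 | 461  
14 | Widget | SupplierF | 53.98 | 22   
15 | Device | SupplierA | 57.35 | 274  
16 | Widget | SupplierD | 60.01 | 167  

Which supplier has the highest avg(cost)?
SELECT supplier, AVG(cost) as val
FROM products
GROUP BY supplier
ORDER BY val DESC
LIMIT 1

Result: SupplierD with avg(cost) = 51.22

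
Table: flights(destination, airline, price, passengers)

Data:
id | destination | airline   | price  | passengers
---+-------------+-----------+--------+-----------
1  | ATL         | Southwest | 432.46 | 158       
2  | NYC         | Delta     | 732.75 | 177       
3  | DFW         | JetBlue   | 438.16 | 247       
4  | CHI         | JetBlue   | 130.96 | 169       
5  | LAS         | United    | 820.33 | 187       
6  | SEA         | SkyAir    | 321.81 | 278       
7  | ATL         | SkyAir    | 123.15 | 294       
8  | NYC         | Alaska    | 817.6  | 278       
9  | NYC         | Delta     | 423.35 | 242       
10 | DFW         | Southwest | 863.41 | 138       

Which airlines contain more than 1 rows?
SELECT airline, COUNT(*) as cnt
FROM flights
GROUP BY airline
HAVING COUNT(*) > 1

Result:
  Delta: 2
  JetBlue: 2
  SkyAir: 2
  Southwest: 2

Note: HAVING filters groups after aggregation, WHERE filters rows before.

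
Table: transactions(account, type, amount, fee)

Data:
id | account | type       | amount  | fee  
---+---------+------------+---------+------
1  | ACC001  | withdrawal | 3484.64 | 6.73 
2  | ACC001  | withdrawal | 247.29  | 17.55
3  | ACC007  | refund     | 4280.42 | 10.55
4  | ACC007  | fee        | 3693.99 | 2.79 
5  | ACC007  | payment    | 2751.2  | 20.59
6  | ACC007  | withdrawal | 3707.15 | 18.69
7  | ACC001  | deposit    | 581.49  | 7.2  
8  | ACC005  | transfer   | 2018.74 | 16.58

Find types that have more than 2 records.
SELECT type, COUNT(*) as cnt
FROM transactions
GROUP BY type
HAVING COUNT(*) > 2

Result:
  withdrawal: 3

Note: HAVING filters groups after aggregation, WHERE filters rows before.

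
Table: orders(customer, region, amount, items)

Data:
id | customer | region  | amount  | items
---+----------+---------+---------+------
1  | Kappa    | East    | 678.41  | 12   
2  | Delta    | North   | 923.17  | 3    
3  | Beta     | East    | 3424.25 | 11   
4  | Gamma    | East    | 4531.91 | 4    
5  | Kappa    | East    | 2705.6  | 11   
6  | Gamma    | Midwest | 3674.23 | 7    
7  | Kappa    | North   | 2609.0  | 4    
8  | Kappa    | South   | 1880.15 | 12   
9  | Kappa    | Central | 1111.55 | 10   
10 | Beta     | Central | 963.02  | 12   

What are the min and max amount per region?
SELECT region, MIN(amount), MAX(amount)
FROM orders
GROUP BY region

Result:
  Central: min=963.02, max=1111.55
  East: min=678.41, max=4531.91
  Midwest: min=3674.23, max=3674.23
  North: min=923.17, max=2609.00
  South: min=1880.15, max=1880.15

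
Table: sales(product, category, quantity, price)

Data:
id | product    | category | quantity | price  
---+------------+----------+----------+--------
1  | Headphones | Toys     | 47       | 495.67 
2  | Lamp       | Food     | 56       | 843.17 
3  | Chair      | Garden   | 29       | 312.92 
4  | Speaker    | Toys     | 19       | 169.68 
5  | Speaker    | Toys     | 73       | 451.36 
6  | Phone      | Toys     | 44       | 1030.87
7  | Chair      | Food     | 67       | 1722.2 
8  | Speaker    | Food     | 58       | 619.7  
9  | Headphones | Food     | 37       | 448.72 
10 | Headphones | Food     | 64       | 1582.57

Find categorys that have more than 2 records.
SELECT category, COUNT(*) as cnt
FROM sales
GROUP BY category
HAVING COUNT(*) > 2

Result:
  Food: 5
  Toys: 4

Note: HAVING filters groups after aggregation, WHERE filters rows before.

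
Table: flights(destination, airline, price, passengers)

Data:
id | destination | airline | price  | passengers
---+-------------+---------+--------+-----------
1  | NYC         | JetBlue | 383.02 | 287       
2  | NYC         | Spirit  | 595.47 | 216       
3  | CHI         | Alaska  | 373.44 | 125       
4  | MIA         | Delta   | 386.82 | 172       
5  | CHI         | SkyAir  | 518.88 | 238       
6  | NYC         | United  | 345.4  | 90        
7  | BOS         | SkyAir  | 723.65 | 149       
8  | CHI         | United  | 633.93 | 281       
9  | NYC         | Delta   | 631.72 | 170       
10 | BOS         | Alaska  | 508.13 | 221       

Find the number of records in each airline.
SELECT airline, COUNT(*) as count
FROM flights
GROUP BY airline

Result:
  Alaska: 2
  Delta: 2
  JetBlue: 1
  SkyAir: 2
  Spirit: 1
  United: 2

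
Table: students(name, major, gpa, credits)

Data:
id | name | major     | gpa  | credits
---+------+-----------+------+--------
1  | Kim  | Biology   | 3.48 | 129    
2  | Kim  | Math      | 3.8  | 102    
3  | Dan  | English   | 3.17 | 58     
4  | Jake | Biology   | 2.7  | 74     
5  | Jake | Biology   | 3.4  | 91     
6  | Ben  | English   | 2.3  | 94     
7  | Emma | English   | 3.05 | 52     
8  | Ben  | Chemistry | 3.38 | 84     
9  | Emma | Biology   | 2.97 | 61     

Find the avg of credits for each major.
SELECT major, AVG(credits) as result
FROM students
GROUP BY major

Result:
  Biology: 88.75
  Chemistry: 84.00
  English: 68.00
  Math: 102.00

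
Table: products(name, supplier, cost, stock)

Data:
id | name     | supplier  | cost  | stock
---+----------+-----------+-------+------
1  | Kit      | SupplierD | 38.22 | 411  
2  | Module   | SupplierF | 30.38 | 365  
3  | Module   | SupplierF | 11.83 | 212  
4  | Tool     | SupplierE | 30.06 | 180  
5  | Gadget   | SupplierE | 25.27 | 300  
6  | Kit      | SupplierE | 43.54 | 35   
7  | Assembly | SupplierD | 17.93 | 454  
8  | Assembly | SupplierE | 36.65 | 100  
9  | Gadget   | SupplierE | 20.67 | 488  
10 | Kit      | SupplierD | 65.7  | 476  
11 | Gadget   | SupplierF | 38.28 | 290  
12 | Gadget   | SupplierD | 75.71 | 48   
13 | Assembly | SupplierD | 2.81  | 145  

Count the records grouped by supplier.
SELECT supplier, COUNT(*) as count
FROM products
GROUP BY supplier

Result:
  SupplierD: 5
  SupplierE: 5
  SupplierF: 3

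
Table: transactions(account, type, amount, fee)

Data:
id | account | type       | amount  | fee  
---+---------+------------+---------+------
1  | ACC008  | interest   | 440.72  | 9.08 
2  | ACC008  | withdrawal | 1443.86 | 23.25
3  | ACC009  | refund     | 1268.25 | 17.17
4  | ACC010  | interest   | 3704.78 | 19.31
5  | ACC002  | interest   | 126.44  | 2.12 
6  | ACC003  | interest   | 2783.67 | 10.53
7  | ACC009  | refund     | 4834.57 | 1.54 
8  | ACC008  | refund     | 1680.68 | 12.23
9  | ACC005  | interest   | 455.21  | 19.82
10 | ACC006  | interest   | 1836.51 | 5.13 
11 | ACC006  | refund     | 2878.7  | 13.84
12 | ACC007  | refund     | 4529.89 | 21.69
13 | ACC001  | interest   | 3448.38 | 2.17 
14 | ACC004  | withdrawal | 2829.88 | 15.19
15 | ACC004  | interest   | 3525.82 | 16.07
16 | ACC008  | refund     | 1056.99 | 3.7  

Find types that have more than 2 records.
SELECT type, COUNT(*) as cnt
FROM transactions
GROUP BY type
HAVING COUNT(*) > 2

Result:
  interest: 8
  refund: 6

Note: HAVING filters groups after aggregation, WHERE filters rows before.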